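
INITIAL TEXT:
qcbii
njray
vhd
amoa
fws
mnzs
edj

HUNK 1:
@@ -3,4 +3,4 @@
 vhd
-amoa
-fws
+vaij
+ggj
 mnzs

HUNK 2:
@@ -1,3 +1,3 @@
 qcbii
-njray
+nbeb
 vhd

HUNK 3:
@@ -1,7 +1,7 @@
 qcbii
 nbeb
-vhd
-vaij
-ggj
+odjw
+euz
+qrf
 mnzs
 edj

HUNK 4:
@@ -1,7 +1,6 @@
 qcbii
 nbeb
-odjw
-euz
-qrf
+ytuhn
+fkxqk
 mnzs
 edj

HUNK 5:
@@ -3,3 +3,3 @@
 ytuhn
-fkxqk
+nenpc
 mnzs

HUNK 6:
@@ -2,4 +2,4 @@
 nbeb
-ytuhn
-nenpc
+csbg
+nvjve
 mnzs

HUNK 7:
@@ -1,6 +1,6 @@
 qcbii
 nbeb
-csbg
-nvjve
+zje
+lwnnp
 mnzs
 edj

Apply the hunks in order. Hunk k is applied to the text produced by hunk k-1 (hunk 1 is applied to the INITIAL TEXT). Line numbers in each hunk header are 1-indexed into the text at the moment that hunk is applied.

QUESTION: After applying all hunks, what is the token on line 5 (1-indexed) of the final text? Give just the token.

Answer: mnzs

Derivation:
Hunk 1: at line 3 remove [amoa,fws] add [vaij,ggj] -> 7 lines: qcbii njray vhd vaij ggj mnzs edj
Hunk 2: at line 1 remove [njray] add [nbeb] -> 7 lines: qcbii nbeb vhd vaij ggj mnzs edj
Hunk 3: at line 1 remove [vhd,vaij,ggj] add [odjw,euz,qrf] -> 7 lines: qcbii nbeb odjw euz qrf mnzs edj
Hunk 4: at line 1 remove [odjw,euz,qrf] add [ytuhn,fkxqk] -> 6 lines: qcbii nbeb ytuhn fkxqk mnzs edj
Hunk 5: at line 3 remove [fkxqk] add [nenpc] -> 6 lines: qcbii nbeb ytuhn nenpc mnzs edj
Hunk 6: at line 2 remove [ytuhn,nenpc] add [csbg,nvjve] -> 6 lines: qcbii nbeb csbg nvjve mnzs edj
Hunk 7: at line 1 remove [csbg,nvjve] add [zje,lwnnp] -> 6 lines: qcbii nbeb zje lwnnp mnzs edj
Final line 5: mnzs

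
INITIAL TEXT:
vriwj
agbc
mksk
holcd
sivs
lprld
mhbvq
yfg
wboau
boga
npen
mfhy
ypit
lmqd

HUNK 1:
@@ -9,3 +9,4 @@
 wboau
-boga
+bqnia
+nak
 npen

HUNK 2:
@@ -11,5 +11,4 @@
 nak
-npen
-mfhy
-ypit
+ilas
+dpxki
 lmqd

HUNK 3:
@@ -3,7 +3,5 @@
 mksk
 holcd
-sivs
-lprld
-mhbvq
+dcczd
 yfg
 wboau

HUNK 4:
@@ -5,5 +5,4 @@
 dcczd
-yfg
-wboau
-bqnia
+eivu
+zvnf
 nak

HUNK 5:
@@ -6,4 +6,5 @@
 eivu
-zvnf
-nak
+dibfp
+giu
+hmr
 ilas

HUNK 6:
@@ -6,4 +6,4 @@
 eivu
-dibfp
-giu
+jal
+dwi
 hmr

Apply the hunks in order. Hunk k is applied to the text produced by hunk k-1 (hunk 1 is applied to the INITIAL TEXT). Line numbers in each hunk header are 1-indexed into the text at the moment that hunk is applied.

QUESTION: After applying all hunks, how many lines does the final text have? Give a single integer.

Hunk 1: at line 9 remove [boga] add [bqnia,nak] -> 15 lines: vriwj agbc mksk holcd sivs lprld mhbvq yfg wboau bqnia nak npen mfhy ypit lmqd
Hunk 2: at line 11 remove [npen,mfhy,ypit] add [ilas,dpxki] -> 14 lines: vriwj agbc mksk holcd sivs lprld mhbvq yfg wboau bqnia nak ilas dpxki lmqd
Hunk 3: at line 3 remove [sivs,lprld,mhbvq] add [dcczd] -> 12 lines: vriwj agbc mksk holcd dcczd yfg wboau bqnia nak ilas dpxki lmqd
Hunk 4: at line 5 remove [yfg,wboau,bqnia] add [eivu,zvnf] -> 11 lines: vriwj agbc mksk holcd dcczd eivu zvnf nak ilas dpxki lmqd
Hunk 5: at line 6 remove [zvnf,nak] add [dibfp,giu,hmr] -> 12 lines: vriwj agbc mksk holcd dcczd eivu dibfp giu hmr ilas dpxki lmqd
Hunk 6: at line 6 remove [dibfp,giu] add [jal,dwi] -> 12 lines: vriwj agbc mksk holcd dcczd eivu jal dwi hmr ilas dpxki lmqd
Final line count: 12

Answer: 12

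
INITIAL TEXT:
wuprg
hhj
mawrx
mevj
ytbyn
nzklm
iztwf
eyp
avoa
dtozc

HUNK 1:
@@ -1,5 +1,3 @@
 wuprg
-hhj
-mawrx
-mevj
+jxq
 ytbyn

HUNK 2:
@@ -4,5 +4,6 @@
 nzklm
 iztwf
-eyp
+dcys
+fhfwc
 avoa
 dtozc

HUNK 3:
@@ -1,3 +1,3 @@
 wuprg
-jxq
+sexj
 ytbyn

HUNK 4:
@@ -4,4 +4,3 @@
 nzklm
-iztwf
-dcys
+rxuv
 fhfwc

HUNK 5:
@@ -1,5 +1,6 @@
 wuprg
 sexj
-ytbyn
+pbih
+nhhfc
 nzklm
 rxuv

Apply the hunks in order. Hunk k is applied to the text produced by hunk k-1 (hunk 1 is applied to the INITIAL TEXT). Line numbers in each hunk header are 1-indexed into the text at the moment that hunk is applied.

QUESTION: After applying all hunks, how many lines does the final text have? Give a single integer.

Answer: 9

Derivation:
Hunk 1: at line 1 remove [hhj,mawrx,mevj] add [jxq] -> 8 lines: wuprg jxq ytbyn nzklm iztwf eyp avoa dtozc
Hunk 2: at line 4 remove [eyp] add [dcys,fhfwc] -> 9 lines: wuprg jxq ytbyn nzklm iztwf dcys fhfwc avoa dtozc
Hunk 3: at line 1 remove [jxq] add [sexj] -> 9 lines: wuprg sexj ytbyn nzklm iztwf dcys fhfwc avoa dtozc
Hunk 4: at line 4 remove [iztwf,dcys] add [rxuv] -> 8 lines: wuprg sexj ytbyn nzklm rxuv fhfwc avoa dtozc
Hunk 5: at line 1 remove [ytbyn] add [pbih,nhhfc] -> 9 lines: wuprg sexj pbih nhhfc nzklm rxuv fhfwc avoa dtozc
Final line count: 9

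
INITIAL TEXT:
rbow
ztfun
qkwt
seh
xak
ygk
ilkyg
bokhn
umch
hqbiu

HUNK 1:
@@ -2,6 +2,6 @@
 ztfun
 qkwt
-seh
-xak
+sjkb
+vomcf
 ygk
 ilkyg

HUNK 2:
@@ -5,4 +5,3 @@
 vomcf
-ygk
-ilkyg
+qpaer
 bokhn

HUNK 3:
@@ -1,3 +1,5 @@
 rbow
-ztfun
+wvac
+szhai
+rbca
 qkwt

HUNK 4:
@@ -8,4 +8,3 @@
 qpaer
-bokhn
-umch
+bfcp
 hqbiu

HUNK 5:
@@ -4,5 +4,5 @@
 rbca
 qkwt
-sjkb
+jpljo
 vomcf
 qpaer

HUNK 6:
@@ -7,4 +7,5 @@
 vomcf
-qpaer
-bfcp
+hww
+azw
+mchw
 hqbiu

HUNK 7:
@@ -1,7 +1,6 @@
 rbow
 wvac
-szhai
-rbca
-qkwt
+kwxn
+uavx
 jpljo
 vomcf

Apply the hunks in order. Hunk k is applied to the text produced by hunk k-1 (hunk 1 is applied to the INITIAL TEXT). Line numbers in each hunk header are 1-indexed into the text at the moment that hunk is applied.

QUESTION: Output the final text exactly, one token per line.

Answer: rbow
wvac
kwxn
uavx
jpljo
vomcf
hww
azw
mchw
hqbiu

Derivation:
Hunk 1: at line 2 remove [seh,xak] add [sjkb,vomcf] -> 10 lines: rbow ztfun qkwt sjkb vomcf ygk ilkyg bokhn umch hqbiu
Hunk 2: at line 5 remove [ygk,ilkyg] add [qpaer] -> 9 lines: rbow ztfun qkwt sjkb vomcf qpaer bokhn umch hqbiu
Hunk 3: at line 1 remove [ztfun] add [wvac,szhai,rbca] -> 11 lines: rbow wvac szhai rbca qkwt sjkb vomcf qpaer bokhn umch hqbiu
Hunk 4: at line 8 remove [bokhn,umch] add [bfcp] -> 10 lines: rbow wvac szhai rbca qkwt sjkb vomcf qpaer bfcp hqbiu
Hunk 5: at line 4 remove [sjkb] add [jpljo] -> 10 lines: rbow wvac szhai rbca qkwt jpljo vomcf qpaer bfcp hqbiu
Hunk 6: at line 7 remove [qpaer,bfcp] add [hww,azw,mchw] -> 11 lines: rbow wvac szhai rbca qkwt jpljo vomcf hww azw mchw hqbiu
Hunk 7: at line 1 remove [szhai,rbca,qkwt] add [kwxn,uavx] -> 10 lines: rbow wvac kwxn uavx jpljo vomcf hww azw mchw hqbiu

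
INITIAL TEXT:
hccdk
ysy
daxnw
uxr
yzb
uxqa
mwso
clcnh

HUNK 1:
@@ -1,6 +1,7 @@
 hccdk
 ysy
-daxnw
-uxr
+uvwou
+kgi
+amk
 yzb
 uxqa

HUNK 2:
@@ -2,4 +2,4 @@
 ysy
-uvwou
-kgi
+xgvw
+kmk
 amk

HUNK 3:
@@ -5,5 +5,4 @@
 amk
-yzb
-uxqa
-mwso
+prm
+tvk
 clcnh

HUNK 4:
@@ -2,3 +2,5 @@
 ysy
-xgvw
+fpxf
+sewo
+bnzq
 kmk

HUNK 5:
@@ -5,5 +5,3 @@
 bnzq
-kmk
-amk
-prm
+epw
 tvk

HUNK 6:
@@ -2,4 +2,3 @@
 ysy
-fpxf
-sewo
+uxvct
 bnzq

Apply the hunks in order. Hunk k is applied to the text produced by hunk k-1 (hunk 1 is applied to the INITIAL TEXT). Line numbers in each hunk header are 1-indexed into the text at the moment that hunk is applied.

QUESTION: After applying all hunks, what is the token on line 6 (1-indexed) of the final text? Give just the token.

Answer: tvk

Derivation:
Hunk 1: at line 1 remove [daxnw,uxr] add [uvwou,kgi,amk] -> 9 lines: hccdk ysy uvwou kgi amk yzb uxqa mwso clcnh
Hunk 2: at line 2 remove [uvwou,kgi] add [xgvw,kmk] -> 9 lines: hccdk ysy xgvw kmk amk yzb uxqa mwso clcnh
Hunk 3: at line 5 remove [yzb,uxqa,mwso] add [prm,tvk] -> 8 lines: hccdk ysy xgvw kmk amk prm tvk clcnh
Hunk 4: at line 2 remove [xgvw] add [fpxf,sewo,bnzq] -> 10 lines: hccdk ysy fpxf sewo bnzq kmk amk prm tvk clcnh
Hunk 5: at line 5 remove [kmk,amk,prm] add [epw] -> 8 lines: hccdk ysy fpxf sewo bnzq epw tvk clcnh
Hunk 6: at line 2 remove [fpxf,sewo] add [uxvct] -> 7 lines: hccdk ysy uxvct bnzq epw tvk clcnh
Final line 6: tvk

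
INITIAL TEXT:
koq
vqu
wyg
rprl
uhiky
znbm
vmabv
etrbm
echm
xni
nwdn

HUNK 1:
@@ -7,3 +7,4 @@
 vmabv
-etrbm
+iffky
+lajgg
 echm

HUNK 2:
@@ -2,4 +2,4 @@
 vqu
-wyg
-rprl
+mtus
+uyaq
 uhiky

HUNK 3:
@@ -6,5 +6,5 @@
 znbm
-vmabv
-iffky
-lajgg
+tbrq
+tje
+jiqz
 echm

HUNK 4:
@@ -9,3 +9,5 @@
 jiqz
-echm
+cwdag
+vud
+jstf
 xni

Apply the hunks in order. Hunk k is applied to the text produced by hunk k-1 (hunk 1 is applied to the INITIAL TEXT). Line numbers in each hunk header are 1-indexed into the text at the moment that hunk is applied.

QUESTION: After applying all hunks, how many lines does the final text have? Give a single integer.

Hunk 1: at line 7 remove [etrbm] add [iffky,lajgg] -> 12 lines: koq vqu wyg rprl uhiky znbm vmabv iffky lajgg echm xni nwdn
Hunk 2: at line 2 remove [wyg,rprl] add [mtus,uyaq] -> 12 lines: koq vqu mtus uyaq uhiky znbm vmabv iffky lajgg echm xni nwdn
Hunk 3: at line 6 remove [vmabv,iffky,lajgg] add [tbrq,tje,jiqz] -> 12 lines: koq vqu mtus uyaq uhiky znbm tbrq tje jiqz echm xni nwdn
Hunk 4: at line 9 remove [echm] add [cwdag,vud,jstf] -> 14 lines: koq vqu mtus uyaq uhiky znbm tbrq tje jiqz cwdag vud jstf xni nwdn
Final line count: 14

Answer: 14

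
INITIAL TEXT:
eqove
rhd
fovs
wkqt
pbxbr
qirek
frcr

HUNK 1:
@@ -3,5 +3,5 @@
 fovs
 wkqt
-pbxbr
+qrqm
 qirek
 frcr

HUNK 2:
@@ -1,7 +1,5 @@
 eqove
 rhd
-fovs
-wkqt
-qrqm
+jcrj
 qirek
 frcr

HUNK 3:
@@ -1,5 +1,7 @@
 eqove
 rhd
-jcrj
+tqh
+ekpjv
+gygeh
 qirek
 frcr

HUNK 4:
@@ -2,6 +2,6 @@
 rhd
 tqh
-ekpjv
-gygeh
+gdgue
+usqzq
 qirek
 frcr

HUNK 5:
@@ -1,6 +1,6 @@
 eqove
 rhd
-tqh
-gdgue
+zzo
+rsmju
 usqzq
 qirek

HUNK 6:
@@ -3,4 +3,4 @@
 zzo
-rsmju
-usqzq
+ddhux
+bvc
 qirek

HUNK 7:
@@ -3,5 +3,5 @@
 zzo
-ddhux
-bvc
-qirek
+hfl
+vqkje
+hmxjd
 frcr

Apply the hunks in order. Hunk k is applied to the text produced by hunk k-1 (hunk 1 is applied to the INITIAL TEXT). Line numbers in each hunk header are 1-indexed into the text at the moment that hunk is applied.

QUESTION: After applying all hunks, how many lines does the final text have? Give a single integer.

Answer: 7

Derivation:
Hunk 1: at line 3 remove [pbxbr] add [qrqm] -> 7 lines: eqove rhd fovs wkqt qrqm qirek frcr
Hunk 2: at line 1 remove [fovs,wkqt,qrqm] add [jcrj] -> 5 lines: eqove rhd jcrj qirek frcr
Hunk 3: at line 1 remove [jcrj] add [tqh,ekpjv,gygeh] -> 7 lines: eqove rhd tqh ekpjv gygeh qirek frcr
Hunk 4: at line 2 remove [ekpjv,gygeh] add [gdgue,usqzq] -> 7 lines: eqove rhd tqh gdgue usqzq qirek frcr
Hunk 5: at line 1 remove [tqh,gdgue] add [zzo,rsmju] -> 7 lines: eqove rhd zzo rsmju usqzq qirek frcr
Hunk 6: at line 3 remove [rsmju,usqzq] add [ddhux,bvc] -> 7 lines: eqove rhd zzo ddhux bvc qirek frcr
Hunk 7: at line 3 remove [ddhux,bvc,qirek] add [hfl,vqkje,hmxjd] -> 7 lines: eqove rhd zzo hfl vqkje hmxjd frcr
Final line count: 7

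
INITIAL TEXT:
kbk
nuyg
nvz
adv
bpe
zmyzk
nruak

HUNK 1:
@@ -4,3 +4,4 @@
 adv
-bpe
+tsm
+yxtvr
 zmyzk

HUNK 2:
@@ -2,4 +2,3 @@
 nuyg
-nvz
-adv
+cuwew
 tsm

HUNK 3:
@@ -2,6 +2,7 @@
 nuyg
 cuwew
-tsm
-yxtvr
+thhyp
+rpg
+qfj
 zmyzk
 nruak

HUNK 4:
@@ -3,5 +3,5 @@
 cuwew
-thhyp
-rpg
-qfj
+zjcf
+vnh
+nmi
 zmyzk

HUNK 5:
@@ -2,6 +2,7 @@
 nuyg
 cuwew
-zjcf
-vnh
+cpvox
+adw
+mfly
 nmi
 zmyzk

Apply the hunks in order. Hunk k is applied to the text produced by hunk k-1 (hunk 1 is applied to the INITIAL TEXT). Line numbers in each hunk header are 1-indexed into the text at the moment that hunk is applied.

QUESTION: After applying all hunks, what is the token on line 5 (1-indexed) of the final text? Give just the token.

Hunk 1: at line 4 remove [bpe] add [tsm,yxtvr] -> 8 lines: kbk nuyg nvz adv tsm yxtvr zmyzk nruak
Hunk 2: at line 2 remove [nvz,adv] add [cuwew] -> 7 lines: kbk nuyg cuwew tsm yxtvr zmyzk nruak
Hunk 3: at line 2 remove [tsm,yxtvr] add [thhyp,rpg,qfj] -> 8 lines: kbk nuyg cuwew thhyp rpg qfj zmyzk nruak
Hunk 4: at line 3 remove [thhyp,rpg,qfj] add [zjcf,vnh,nmi] -> 8 lines: kbk nuyg cuwew zjcf vnh nmi zmyzk nruak
Hunk 5: at line 2 remove [zjcf,vnh] add [cpvox,adw,mfly] -> 9 lines: kbk nuyg cuwew cpvox adw mfly nmi zmyzk nruak
Final line 5: adw

Answer: adw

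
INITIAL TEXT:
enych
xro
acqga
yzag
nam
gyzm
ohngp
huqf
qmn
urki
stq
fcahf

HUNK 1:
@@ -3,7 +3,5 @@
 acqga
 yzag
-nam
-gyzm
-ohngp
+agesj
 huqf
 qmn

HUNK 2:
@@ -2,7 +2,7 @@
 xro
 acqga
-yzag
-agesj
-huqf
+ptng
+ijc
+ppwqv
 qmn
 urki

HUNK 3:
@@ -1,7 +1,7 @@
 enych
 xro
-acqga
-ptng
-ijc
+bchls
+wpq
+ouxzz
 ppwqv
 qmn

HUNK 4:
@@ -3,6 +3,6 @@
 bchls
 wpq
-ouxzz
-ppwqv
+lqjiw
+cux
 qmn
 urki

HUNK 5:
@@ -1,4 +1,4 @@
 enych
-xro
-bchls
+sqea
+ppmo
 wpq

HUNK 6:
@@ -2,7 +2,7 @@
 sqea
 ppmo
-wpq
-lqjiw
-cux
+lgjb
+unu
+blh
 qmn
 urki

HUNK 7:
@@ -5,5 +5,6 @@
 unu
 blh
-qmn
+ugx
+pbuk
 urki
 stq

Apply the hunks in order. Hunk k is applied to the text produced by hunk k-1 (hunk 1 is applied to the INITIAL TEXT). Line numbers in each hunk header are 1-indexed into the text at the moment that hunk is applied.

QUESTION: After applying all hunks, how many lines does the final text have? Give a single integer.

Hunk 1: at line 3 remove [nam,gyzm,ohngp] add [agesj] -> 10 lines: enych xro acqga yzag agesj huqf qmn urki stq fcahf
Hunk 2: at line 2 remove [yzag,agesj,huqf] add [ptng,ijc,ppwqv] -> 10 lines: enych xro acqga ptng ijc ppwqv qmn urki stq fcahf
Hunk 3: at line 1 remove [acqga,ptng,ijc] add [bchls,wpq,ouxzz] -> 10 lines: enych xro bchls wpq ouxzz ppwqv qmn urki stq fcahf
Hunk 4: at line 3 remove [ouxzz,ppwqv] add [lqjiw,cux] -> 10 lines: enych xro bchls wpq lqjiw cux qmn urki stq fcahf
Hunk 5: at line 1 remove [xro,bchls] add [sqea,ppmo] -> 10 lines: enych sqea ppmo wpq lqjiw cux qmn urki stq fcahf
Hunk 6: at line 2 remove [wpq,lqjiw,cux] add [lgjb,unu,blh] -> 10 lines: enych sqea ppmo lgjb unu blh qmn urki stq fcahf
Hunk 7: at line 5 remove [qmn] add [ugx,pbuk] -> 11 lines: enych sqea ppmo lgjb unu blh ugx pbuk urki stq fcahf
Final line count: 11

Answer: 11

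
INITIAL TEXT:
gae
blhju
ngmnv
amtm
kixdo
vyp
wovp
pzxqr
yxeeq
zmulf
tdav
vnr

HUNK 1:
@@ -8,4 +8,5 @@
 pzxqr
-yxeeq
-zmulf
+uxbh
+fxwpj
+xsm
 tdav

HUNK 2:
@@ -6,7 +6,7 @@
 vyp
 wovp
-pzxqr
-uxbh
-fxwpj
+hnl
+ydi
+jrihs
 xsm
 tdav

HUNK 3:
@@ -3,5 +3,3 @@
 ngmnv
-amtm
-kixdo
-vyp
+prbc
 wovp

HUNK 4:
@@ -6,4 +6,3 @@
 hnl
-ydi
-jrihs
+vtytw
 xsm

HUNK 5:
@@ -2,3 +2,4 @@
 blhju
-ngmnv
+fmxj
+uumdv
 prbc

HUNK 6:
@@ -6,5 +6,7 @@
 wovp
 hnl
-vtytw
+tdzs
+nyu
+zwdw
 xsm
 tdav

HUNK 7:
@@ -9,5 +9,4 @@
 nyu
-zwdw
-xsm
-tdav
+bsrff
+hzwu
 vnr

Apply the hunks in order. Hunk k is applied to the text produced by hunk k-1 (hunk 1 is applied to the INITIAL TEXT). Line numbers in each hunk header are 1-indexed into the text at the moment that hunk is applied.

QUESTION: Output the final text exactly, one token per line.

Answer: gae
blhju
fmxj
uumdv
prbc
wovp
hnl
tdzs
nyu
bsrff
hzwu
vnr

Derivation:
Hunk 1: at line 8 remove [yxeeq,zmulf] add [uxbh,fxwpj,xsm] -> 13 lines: gae blhju ngmnv amtm kixdo vyp wovp pzxqr uxbh fxwpj xsm tdav vnr
Hunk 2: at line 6 remove [pzxqr,uxbh,fxwpj] add [hnl,ydi,jrihs] -> 13 lines: gae blhju ngmnv amtm kixdo vyp wovp hnl ydi jrihs xsm tdav vnr
Hunk 3: at line 3 remove [amtm,kixdo,vyp] add [prbc] -> 11 lines: gae blhju ngmnv prbc wovp hnl ydi jrihs xsm tdav vnr
Hunk 4: at line 6 remove [ydi,jrihs] add [vtytw] -> 10 lines: gae blhju ngmnv prbc wovp hnl vtytw xsm tdav vnr
Hunk 5: at line 2 remove [ngmnv] add [fmxj,uumdv] -> 11 lines: gae blhju fmxj uumdv prbc wovp hnl vtytw xsm tdav vnr
Hunk 6: at line 6 remove [vtytw] add [tdzs,nyu,zwdw] -> 13 lines: gae blhju fmxj uumdv prbc wovp hnl tdzs nyu zwdw xsm tdav vnr
Hunk 7: at line 9 remove [zwdw,xsm,tdav] add [bsrff,hzwu] -> 12 lines: gae blhju fmxj uumdv prbc wovp hnl tdzs nyu bsrff hzwu vnr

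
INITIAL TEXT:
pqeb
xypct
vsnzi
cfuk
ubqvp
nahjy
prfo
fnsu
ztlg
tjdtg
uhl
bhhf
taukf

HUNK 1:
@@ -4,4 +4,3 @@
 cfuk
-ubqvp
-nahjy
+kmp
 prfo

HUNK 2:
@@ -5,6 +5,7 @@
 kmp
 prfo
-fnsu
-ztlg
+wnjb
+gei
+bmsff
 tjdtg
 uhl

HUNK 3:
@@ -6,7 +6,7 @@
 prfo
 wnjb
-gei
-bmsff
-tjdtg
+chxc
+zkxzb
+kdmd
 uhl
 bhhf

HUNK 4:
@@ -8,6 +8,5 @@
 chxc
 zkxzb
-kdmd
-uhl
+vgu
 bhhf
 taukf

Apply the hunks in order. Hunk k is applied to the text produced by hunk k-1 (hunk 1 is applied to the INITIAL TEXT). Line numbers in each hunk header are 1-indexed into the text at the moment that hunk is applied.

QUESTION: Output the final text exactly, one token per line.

Hunk 1: at line 4 remove [ubqvp,nahjy] add [kmp] -> 12 lines: pqeb xypct vsnzi cfuk kmp prfo fnsu ztlg tjdtg uhl bhhf taukf
Hunk 2: at line 5 remove [fnsu,ztlg] add [wnjb,gei,bmsff] -> 13 lines: pqeb xypct vsnzi cfuk kmp prfo wnjb gei bmsff tjdtg uhl bhhf taukf
Hunk 3: at line 6 remove [gei,bmsff,tjdtg] add [chxc,zkxzb,kdmd] -> 13 lines: pqeb xypct vsnzi cfuk kmp prfo wnjb chxc zkxzb kdmd uhl bhhf taukf
Hunk 4: at line 8 remove [kdmd,uhl] add [vgu] -> 12 lines: pqeb xypct vsnzi cfuk kmp prfo wnjb chxc zkxzb vgu bhhf taukf

Answer: pqeb
xypct
vsnzi
cfuk
kmp
prfo
wnjb
chxc
zkxzb
vgu
bhhf
taukf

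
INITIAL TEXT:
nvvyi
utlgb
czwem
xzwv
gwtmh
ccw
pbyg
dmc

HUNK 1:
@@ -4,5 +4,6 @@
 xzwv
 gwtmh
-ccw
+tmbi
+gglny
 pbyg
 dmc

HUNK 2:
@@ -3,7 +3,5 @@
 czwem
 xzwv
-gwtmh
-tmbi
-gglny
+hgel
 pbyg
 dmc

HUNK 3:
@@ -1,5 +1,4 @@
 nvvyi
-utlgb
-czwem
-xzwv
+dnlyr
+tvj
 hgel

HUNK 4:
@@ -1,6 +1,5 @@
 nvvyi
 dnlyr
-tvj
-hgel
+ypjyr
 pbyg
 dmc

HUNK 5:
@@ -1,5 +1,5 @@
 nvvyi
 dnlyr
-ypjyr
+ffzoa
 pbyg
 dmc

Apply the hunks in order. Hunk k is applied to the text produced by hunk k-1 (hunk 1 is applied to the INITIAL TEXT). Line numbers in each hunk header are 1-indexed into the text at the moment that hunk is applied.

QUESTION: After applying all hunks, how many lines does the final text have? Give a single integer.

Hunk 1: at line 4 remove [ccw] add [tmbi,gglny] -> 9 lines: nvvyi utlgb czwem xzwv gwtmh tmbi gglny pbyg dmc
Hunk 2: at line 3 remove [gwtmh,tmbi,gglny] add [hgel] -> 7 lines: nvvyi utlgb czwem xzwv hgel pbyg dmc
Hunk 3: at line 1 remove [utlgb,czwem,xzwv] add [dnlyr,tvj] -> 6 lines: nvvyi dnlyr tvj hgel pbyg dmc
Hunk 4: at line 1 remove [tvj,hgel] add [ypjyr] -> 5 lines: nvvyi dnlyr ypjyr pbyg dmc
Hunk 5: at line 1 remove [ypjyr] add [ffzoa] -> 5 lines: nvvyi dnlyr ffzoa pbyg dmc
Final line count: 5

Answer: 5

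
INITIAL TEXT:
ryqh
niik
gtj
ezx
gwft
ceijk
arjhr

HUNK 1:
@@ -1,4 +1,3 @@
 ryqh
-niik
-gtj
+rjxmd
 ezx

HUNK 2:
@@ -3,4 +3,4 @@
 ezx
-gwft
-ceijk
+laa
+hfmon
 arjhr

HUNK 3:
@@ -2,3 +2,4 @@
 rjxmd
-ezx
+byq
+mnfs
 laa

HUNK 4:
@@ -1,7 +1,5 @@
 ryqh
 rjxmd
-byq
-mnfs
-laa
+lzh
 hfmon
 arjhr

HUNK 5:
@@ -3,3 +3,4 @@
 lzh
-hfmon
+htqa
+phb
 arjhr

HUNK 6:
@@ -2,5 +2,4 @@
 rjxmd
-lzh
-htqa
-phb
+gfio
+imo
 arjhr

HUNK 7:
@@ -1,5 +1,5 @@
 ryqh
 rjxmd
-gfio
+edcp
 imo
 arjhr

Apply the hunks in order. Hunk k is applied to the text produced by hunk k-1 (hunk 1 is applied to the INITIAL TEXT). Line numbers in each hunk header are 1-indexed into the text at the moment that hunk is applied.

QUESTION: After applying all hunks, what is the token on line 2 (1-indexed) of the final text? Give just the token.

Hunk 1: at line 1 remove [niik,gtj] add [rjxmd] -> 6 lines: ryqh rjxmd ezx gwft ceijk arjhr
Hunk 2: at line 3 remove [gwft,ceijk] add [laa,hfmon] -> 6 lines: ryqh rjxmd ezx laa hfmon arjhr
Hunk 3: at line 2 remove [ezx] add [byq,mnfs] -> 7 lines: ryqh rjxmd byq mnfs laa hfmon arjhr
Hunk 4: at line 1 remove [byq,mnfs,laa] add [lzh] -> 5 lines: ryqh rjxmd lzh hfmon arjhr
Hunk 5: at line 3 remove [hfmon] add [htqa,phb] -> 6 lines: ryqh rjxmd lzh htqa phb arjhr
Hunk 6: at line 2 remove [lzh,htqa,phb] add [gfio,imo] -> 5 lines: ryqh rjxmd gfio imo arjhr
Hunk 7: at line 1 remove [gfio] add [edcp] -> 5 lines: ryqh rjxmd edcp imo arjhr
Final line 2: rjxmd

Answer: rjxmd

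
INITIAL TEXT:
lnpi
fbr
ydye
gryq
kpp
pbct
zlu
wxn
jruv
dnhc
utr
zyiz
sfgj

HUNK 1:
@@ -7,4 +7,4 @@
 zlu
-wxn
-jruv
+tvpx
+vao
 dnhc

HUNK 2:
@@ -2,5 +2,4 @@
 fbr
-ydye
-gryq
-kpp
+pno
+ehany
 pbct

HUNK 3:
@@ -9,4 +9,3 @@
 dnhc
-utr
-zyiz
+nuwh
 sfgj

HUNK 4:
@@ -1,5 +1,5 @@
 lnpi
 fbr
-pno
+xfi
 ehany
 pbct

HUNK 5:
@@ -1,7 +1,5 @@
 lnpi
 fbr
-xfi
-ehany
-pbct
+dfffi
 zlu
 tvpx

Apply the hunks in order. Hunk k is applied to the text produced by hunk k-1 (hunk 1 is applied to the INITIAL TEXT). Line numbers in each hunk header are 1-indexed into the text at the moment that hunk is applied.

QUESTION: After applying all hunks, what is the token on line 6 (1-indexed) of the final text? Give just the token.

Hunk 1: at line 7 remove [wxn,jruv] add [tvpx,vao] -> 13 lines: lnpi fbr ydye gryq kpp pbct zlu tvpx vao dnhc utr zyiz sfgj
Hunk 2: at line 2 remove [ydye,gryq,kpp] add [pno,ehany] -> 12 lines: lnpi fbr pno ehany pbct zlu tvpx vao dnhc utr zyiz sfgj
Hunk 3: at line 9 remove [utr,zyiz] add [nuwh] -> 11 lines: lnpi fbr pno ehany pbct zlu tvpx vao dnhc nuwh sfgj
Hunk 4: at line 1 remove [pno] add [xfi] -> 11 lines: lnpi fbr xfi ehany pbct zlu tvpx vao dnhc nuwh sfgj
Hunk 5: at line 1 remove [xfi,ehany,pbct] add [dfffi] -> 9 lines: lnpi fbr dfffi zlu tvpx vao dnhc nuwh sfgj
Final line 6: vao

Answer: vao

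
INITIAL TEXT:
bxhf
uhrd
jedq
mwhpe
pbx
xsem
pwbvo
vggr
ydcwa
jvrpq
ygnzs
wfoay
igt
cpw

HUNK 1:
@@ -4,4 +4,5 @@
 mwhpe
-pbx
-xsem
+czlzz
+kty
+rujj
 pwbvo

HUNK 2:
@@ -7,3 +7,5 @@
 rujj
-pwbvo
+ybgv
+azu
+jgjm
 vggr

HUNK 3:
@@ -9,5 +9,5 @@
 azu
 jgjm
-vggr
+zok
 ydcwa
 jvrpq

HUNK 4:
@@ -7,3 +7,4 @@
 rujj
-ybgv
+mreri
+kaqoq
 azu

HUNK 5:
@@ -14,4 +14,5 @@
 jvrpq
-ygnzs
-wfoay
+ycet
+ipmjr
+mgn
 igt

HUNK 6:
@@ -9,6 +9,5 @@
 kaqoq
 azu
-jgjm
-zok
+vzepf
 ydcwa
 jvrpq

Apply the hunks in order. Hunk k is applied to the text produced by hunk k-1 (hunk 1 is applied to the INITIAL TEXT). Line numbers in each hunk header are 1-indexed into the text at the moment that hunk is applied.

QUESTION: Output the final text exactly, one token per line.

Answer: bxhf
uhrd
jedq
mwhpe
czlzz
kty
rujj
mreri
kaqoq
azu
vzepf
ydcwa
jvrpq
ycet
ipmjr
mgn
igt
cpw

Derivation:
Hunk 1: at line 4 remove [pbx,xsem] add [czlzz,kty,rujj] -> 15 lines: bxhf uhrd jedq mwhpe czlzz kty rujj pwbvo vggr ydcwa jvrpq ygnzs wfoay igt cpw
Hunk 2: at line 7 remove [pwbvo] add [ybgv,azu,jgjm] -> 17 lines: bxhf uhrd jedq mwhpe czlzz kty rujj ybgv azu jgjm vggr ydcwa jvrpq ygnzs wfoay igt cpw
Hunk 3: at line 9 remove [vggr] add [zok] -> 17 lines: bxhf uhrd jedq mwhpe czlzz kty rujj ybgv azu jgjm zok ydcwa jvrpq ygnzs wfoay igt cpw
Hunk 4: at line 7 remove [ybgv] add [mreri,kaqoq] -> 18 lines: bxhf uhrd jedq mwhpe czlzz kty rujj mreri kaqoq azu jgjm zok ydcwa jvrpq ygnzs wfoay igt cpw
Hunk 5: at line 14 remove [ygnzs,wfoay] add [ycet,ipmjr,mgn] -> 19 lines: bxhf uhrd jedq mwhpe czlzz kty rujj mreri kaqoq azu jgjm zok ydcwa jvrpq ycet ipmjr mgn igt cpw
Hunk 6: at line 9 remove [jgjm,zok] add [vzepf] -> 18 lines: bxhf uhrd jedq mwhpe czlzz kty rujj mreri kaqoq azu vzepf ydcwa jvrpq ycet ipmjr mgn igt cpw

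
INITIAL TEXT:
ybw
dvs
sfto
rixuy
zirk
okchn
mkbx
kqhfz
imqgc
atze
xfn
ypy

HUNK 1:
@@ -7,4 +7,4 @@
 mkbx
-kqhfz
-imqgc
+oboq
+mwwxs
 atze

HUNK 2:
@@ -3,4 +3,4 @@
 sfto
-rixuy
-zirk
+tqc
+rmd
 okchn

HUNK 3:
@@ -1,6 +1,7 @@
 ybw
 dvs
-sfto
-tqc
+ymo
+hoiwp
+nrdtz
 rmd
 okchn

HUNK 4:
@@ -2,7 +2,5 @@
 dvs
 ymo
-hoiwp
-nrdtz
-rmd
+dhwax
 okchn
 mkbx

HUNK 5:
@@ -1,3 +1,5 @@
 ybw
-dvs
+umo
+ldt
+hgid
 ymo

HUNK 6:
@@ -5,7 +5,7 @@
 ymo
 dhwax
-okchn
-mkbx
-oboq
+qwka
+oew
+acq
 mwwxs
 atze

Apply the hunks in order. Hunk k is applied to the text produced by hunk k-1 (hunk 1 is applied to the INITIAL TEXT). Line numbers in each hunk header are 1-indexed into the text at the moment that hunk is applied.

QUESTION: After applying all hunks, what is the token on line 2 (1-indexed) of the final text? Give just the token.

Hunk 1: at line 7 remove [kqhfz,imqgc] add [oboq,mwwxs] -> 12 lines: ybw dvs sfto rixuy zirk okchn mkbx oboq mwwxs atze xfn ypy
Hunk 2: at line 3 remove [rixuy,zirk] add [tqc,rmd] -> 12 lines: ybw dvs sfto tqc rmd okchn mkbx oboq mwwxs atze xfn ypy
Hunk 3: at line 1 remove [sfto,tqc] add [ymo,hoiwp,nrdtz] -> 13 lines: ybw dvs ymo hoiwp nrdtz rmd okchn mkbx oboq mwwxs atze xfn ypy
Hunk 4: at line 2 remove [hoiwp,nrdtz,rmd] add [dhwax] -> 11 lines: ybw dvs ymo dhwax okchn mkbx oboq mwwxs atze xfn ypy
Hunk 5: at line 1 remove [dvs] add [umo,ldt,hgid] -> 13 lines: ybw umo ldt hgid ymo dhwax okchn mkbx oboq mwwxs atze xfn ypy
Hunk 6: at line 5 remove [okchn,mkbx,oboq] add [qwka,oew,acq] -> 13 lines: ybw umo ldt hgid ymo dhwax qwka oew acq mwwxs atze xfn ypy
Final line 2: umo

Answer: umo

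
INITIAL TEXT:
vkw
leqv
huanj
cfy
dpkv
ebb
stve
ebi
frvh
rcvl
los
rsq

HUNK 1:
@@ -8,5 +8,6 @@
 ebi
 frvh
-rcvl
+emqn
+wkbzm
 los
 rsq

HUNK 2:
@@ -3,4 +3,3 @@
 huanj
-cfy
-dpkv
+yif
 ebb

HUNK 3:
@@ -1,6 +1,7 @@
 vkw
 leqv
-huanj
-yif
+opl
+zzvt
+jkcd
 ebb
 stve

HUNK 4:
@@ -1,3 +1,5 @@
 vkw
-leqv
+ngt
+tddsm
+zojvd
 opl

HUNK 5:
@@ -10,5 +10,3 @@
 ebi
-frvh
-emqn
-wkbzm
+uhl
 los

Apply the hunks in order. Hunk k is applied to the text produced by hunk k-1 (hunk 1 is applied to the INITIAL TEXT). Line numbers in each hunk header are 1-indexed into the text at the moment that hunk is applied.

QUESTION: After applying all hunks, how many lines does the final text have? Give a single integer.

Hunk 1: at line 8 remove [rcvl] add [emqn,wkbzm] -> 13 lines: vkw leqv huanj cfy dpkv ebb stve ebi frvh emqn wkbzm los rsq
Hunk 2: at line 3 remove [cfy,dpkv] add [yif] -> 12 lines: vkw leqv huanj yif ebb stve ebi frvh emqn wkbzm los rsq
Hunk 3: at line 1 remove [huanj,yif] add [opl,zzvt,jkcd] -> 13 lines: vkw leqv opl zzvt jkcd ebb stve ebi frvh emqn wkbzm los rsq
Hunk 4: at line 1 remove [leqv] add [ngt,tddsm,zojvd] -> 15 lines: vkw ngt tddsm zojvd opl zzvt jkcd ebb stve ebi frvh emqn wkbzm los rsq
Hunk 5: at line 10 remove [frvh,emqn,wkbzm] add [uhl] -> 13 lines: vkw ngt tddsm zojvd opl zzvt jkcd ebb stve ebi uhl los rsq
Final line count: 13

Answer: 13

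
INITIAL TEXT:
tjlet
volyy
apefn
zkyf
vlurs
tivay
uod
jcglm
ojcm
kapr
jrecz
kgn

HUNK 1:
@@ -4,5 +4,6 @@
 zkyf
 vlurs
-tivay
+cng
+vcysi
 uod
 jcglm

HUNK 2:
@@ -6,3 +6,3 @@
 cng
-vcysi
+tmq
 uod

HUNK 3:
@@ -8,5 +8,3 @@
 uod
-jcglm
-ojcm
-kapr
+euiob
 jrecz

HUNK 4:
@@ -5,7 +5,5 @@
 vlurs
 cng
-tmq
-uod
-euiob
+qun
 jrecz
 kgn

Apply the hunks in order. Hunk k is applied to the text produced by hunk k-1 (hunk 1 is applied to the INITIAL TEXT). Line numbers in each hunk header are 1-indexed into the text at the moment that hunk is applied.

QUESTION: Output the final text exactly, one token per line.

Answer: tjlet
volyy
apefn
zkyf
vlurs
cng
qun
jrecz
kgn

Derivation:
Hunk 1: at line 4 remove [tivay] add [cng,vcysi] -> 13 lines: tjlet volyy apefn zkyf vlurs cng vcysi uod jcglm ojcm kapr jrecz kgn
Hunk 2: at line 6 remove [vcysi] add [tmq] -> 13 lines: tjlet volyy apefn zkyf vlurs cng tmq uod jcglm ojcm kapr jrecz kgn
Hunk 3: at line 8 remove [jcglm,ojcm,kapr] add [euiob] -> 11 lines: tjlet volyy apefn zkyf vlurs cng tmq uod euiob jrecz kgn
Hunk 4: at line 5 remove [tmq,uod,euiob] add [qun] -> 9 lines: tjlet volyy apefn zkyf vlurs cng qun jrecz kgn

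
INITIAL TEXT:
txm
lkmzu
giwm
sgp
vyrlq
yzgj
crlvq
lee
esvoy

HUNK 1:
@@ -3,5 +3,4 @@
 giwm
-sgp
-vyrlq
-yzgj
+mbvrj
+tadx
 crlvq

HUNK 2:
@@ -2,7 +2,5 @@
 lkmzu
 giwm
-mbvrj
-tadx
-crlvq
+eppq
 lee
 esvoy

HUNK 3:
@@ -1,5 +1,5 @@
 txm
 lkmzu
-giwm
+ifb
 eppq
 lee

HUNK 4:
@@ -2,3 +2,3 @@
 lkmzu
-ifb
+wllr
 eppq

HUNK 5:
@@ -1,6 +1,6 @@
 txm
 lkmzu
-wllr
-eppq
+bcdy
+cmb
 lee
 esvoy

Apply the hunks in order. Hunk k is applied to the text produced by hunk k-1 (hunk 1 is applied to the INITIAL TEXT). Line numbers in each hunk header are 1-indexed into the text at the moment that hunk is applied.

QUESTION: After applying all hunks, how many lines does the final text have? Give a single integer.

Answer: 6

Derivation:
Hunk 1: at line 3 remove [sgp,vyrlq,yzgj] add [mbvrj,tadx] -> 8 lines: txm lkmzu giwm mbvrj tadx crlvq lee esvoy
Hunk 2: at line 2 remove [mbvrj,tadx,crlvq] add [eppq] -> 6 lines: txm lkmzu giwm eppq lee esvoy
Hunk 3: at line 1 remove [giwm] add [ifb] -> 6 lines: txm lkmzu ifb eppq lee esvoy
Hunk 4: at line 2 remove [ifb] add [wllr] -> 6 lines: txm lkmzu wllr eppq lee esvoy
Hunk 5: at line 1 remove [wllr,eppq] add [bcdy,cmb] -> 6 lines: txm lkmzu bcdy cmb lee esvoy
Final line count: 6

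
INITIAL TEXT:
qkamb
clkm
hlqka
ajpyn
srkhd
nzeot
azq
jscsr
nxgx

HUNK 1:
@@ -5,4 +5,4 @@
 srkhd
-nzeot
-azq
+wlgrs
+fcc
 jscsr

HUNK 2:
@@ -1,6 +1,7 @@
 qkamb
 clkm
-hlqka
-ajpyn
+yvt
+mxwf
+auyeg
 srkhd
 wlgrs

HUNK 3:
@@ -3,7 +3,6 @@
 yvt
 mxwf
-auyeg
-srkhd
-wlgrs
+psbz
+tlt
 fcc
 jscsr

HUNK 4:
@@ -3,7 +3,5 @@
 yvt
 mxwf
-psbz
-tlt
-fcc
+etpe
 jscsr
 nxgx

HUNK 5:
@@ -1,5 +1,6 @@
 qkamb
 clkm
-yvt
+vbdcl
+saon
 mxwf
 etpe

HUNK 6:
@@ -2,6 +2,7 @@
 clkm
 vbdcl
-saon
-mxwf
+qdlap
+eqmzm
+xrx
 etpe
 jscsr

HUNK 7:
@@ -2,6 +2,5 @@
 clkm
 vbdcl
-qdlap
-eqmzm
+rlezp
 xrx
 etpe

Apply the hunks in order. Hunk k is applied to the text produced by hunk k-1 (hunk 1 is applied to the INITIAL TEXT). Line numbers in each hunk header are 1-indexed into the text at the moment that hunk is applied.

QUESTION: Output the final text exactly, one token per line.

Hunk 1: at line 5 remove [nzeot,azq] add [wlgrs,fcc] -> 9 lines: qkamb clkm hlqka ajpyn srkhd wlgrs fcc jscsr nxgx
Hunk 2: at line 1 remove [hlqka,ajpyn] add [yvt,mxwf,auyeg] -> 10 lines: qkamb clkm yvt mxwf auyeg srkhd wlgrs fcc jscsr nxgx
Hunk 3: at line 3 remove [auyeg,srkhd,wlgrs] add [psbz,tlt] -> 9 lines: qkamb clkm yvt mxwf psbz tlt fcc jscsr nxgx
Hunk 4: at line 3 remove [psbz,tlt,fcc] add [etpe] -> 7 lines: qkamb clkm yvt mxwf etpe jscsr nxgx
Hunk 5: at line 1 remove [yvt] add [vbdcl,saon] -> 8 lines: qkamb clkm vbdcl saon mxwf etpe jscsr nxgx
Hunk 6: at line 2 remove [saon,mxwf] add [qdlap,eqmzm,xrx] -> 9 lines: qkamb clkm vbdcl qdlap eqmzm xrx etpe jscsr nxgx
Hunk 7: at line 2 remove [qdlap,eqmzm] add [rlezp] -> 8 lines: qkamb clkm vbdcl rlezp xrx etpe jscsr nxgx

Answer: qkamb
clkm
vbdcl
rlezp
xrx
etpe
jscsr
nxgx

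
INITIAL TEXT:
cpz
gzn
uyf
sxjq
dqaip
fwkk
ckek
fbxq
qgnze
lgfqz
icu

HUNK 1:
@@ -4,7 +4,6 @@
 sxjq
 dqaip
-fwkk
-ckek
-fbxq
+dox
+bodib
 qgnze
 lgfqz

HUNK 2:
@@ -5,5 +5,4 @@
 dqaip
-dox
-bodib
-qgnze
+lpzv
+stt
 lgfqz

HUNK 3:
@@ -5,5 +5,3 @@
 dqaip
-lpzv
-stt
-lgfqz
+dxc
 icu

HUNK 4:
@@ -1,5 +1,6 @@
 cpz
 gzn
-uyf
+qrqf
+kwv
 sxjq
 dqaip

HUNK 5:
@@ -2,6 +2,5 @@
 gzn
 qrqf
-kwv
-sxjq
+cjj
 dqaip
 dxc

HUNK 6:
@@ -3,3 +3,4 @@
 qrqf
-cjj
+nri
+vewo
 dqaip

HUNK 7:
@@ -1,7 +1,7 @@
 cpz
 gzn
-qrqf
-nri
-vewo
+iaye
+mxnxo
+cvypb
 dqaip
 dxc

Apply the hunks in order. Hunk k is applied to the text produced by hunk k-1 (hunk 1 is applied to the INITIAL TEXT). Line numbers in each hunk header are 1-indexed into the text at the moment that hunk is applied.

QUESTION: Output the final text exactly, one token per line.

Answer: cpz
gzn
iaye
mxnxo
cvypb
dqaip
dxc
icu

Derivation:
Hunk 1: at line 4 remove [fwkk,ckek,fbxq] add [dox,bodib] -> 10 lines: cpz gzn uyf sxjq dqaip dox bodib qgnze lgfqz icu
Hunk 2: at line 5 remove [dox,bodib,qgnze] add [lpzv,stt] -> 9 lines: cpz gzn uyf sxjq dqaip lpzv stt lgfqz icu
Hunk 3: at line 5 remove [lpzv,stt,lgfqz] add [dxc] -> 7 lines: cpz gzn uyf sxjq dqaip dxc icu
Hunk 4: at line 1 remove [uyf] add [qrqf,kwv] -> 8 lines: cpz gzn qrqf kwv sxjq dqaip dxc icu
Hunk 5: at line 2 remove [kwv,sxjq] add [cjj] -> 7 lines: cpz gzn qrqf cjj dqaip dxc icu
Hunk 6: at line 3 remove [cjj] add [nri,vewo] -> 8 lines: cpz gzn qrqf nri vewo dqaip dxc icu
Hunk 7: at line 1 remove [qrqf,nri,vewo] add [iaye,mxnxo,cvypb] -> 8 lines: cpz gzn iaye mxnxo cvypb dqaip dxc icu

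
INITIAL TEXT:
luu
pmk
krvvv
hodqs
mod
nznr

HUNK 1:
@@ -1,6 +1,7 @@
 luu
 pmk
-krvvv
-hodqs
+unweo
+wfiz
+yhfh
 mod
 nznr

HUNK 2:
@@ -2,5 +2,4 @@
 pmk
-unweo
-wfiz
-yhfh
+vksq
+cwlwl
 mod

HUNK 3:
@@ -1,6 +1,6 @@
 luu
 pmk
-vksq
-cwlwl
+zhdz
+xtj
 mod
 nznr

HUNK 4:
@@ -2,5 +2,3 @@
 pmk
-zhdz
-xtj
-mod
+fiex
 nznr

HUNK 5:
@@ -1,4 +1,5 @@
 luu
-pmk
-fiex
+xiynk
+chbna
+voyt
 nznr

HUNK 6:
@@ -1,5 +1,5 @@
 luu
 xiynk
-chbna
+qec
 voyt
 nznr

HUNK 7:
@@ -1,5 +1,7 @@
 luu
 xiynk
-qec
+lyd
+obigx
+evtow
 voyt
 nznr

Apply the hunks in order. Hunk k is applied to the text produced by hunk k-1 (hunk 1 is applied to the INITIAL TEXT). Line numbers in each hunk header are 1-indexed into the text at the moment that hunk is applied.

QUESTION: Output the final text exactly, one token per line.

Answer: luu
xiynk
lyd
obigx
evtow
voyt
nznr

Derivation:
Hunk 1: at line 1 remove [krvvv,hodqs] add [unweo,wfiz,yhfh] -> 7 lines: luu pmk unweo wfiz yhfh mod nznr
Hunk 2: at line 2 remove [unweo,wfiz,yhfh] add [vksq,cwlwl] -> 6 lines: luu pmk vksq cwlwl mod nznr
Hunk 3: at line 1 remove [vksq,cwlwl] add [zhdz,xtj] -> 6 lines: luu pmk zhdz xtj mod nznr
Hunk 4: at line 2 remove [zhdz,xtj,mod] add [fiex] -> 4 lines: luu pmk fiex nznr
Hunk 5: at line 1 remove [pmk,fiex] add [xiynk,chbna,voyt] -> 5 lines: luu xiynk chbna voyt nznr
Hunk 6: at line 1 remove [chbna] add [qec] -> 5 lines: luu xiynk qec voyt nznr
Hunk 7: at line 1 remove [qec] add [lyd,obigx,evtow] -> 7 lines: luu xiynk lyd obigx evtow voyt nznr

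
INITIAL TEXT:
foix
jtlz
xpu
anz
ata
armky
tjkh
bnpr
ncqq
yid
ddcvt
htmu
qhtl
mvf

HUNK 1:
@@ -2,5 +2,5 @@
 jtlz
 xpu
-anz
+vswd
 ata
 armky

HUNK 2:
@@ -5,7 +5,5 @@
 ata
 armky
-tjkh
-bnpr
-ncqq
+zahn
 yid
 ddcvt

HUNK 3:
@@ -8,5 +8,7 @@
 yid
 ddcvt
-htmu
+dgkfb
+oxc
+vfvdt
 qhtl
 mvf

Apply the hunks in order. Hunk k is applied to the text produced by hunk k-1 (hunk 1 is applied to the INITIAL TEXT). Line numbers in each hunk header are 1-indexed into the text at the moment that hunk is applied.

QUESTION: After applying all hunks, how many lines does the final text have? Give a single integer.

Hunk 1: at line 2 remove [anz] add [vswd] -> 14 lines: foix jtlz xpu vswd ata armky tjkh bnpr ncqq yid ddcvt htmu qhtl mvf
Hunk 2: at line 5 remove [tjkh,bnpr,ncqq] add [zahn] -> 12 lines: foix jtlz xpu vswd ata armky zahn yid ddcvt htmu qhtl mvf
Hunk 3: at line 8 remove [htmu] add [dgkfb,oxc,vfvdt] -> 14 lines: foix jtlz xpu vswd ata armky zahn yid ddcvt dgkfb oxc vfvdt qhtl mvf
Final line count: 14

Answer: 14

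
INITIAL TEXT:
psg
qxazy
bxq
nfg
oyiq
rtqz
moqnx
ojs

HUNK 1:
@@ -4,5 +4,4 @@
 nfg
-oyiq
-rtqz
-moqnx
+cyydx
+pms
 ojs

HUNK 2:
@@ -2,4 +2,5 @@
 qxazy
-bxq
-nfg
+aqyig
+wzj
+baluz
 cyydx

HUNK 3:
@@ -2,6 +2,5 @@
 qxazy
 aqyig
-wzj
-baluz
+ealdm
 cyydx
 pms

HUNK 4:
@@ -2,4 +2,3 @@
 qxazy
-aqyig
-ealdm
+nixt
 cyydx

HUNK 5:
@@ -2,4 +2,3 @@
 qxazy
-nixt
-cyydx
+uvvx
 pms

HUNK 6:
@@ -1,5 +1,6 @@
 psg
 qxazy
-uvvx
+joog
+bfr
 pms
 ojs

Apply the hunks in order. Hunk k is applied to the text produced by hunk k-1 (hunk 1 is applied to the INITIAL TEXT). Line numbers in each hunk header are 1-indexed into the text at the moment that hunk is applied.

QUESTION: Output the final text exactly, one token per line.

Answer: psg
qxazy
joog
bfr
pms
ojs

Derivation:
Hunk 1: at line 4 remove [oyiq,rtqz,moqnx] add [cyydx,pms] -> 7 lines: psg qxazy bxq nfg cyydx pms ojs
Hunk 2: at line 2 remove [bxq,nfg] add [aqyig,wzj,baluz] -> 8 lines: psg qxazy aqyig wzj baluz cyydx pms ojs
Hunk 3: at line 2 remove [wzj,baluz] add [ealdm] -> 7 lines: psg qxazy aqyig ealdm cyydx pms ojs
Hunk 4: at line 2 remove [aqyig,ealdm] add [nixt] -> 6 lines: psg qxazy nixt cyydx pms ojs
Hunk 5: at line 2 remove [nixt,cyydx] add [uvvx] -> 5 lines: psg qxazy uvvx pms ojs
Hunk 6: at line 1 remove [uvvx] add [joog,bfr] -> 6 lines: psg qxazy joog bfr pms ojs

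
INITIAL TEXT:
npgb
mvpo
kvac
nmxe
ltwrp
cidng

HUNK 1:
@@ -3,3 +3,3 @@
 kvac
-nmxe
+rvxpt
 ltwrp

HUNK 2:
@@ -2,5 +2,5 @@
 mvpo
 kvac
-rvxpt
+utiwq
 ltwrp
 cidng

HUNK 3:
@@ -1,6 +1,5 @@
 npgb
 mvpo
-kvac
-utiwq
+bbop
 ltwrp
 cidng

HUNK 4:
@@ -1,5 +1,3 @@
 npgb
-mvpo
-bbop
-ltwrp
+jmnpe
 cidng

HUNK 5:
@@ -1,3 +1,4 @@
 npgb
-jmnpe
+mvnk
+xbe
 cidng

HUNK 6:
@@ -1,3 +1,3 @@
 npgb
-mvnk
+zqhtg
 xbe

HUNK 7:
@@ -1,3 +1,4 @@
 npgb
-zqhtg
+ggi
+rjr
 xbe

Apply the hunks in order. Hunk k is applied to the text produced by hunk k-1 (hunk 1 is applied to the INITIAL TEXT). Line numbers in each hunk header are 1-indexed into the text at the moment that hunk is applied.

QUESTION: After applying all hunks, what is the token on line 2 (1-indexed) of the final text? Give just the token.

Hunk 1: at line 3 remove [nmxe] add [rvxpt] -> 6 lines: npgb mvpo kvac rvxpt ltwrp cidng
Hunk 2: at line 2 remove [rvxpt] add [utiwq] -> 6 lines: npgb mvpo kvac utiwq ltwrp cidng
Hunk 3: at line 1 remove [kvac,utiwq] add [bbop] -> 5 lines: npgb mvpo bbop ltwrp cidng
Hunk 4: at line 1 remove [mvpo,bbop,ltwrp] add [jmnpe] -> 3 lines: npgb jmnpe cidng
Hunk 5: at line 1 remove [jmnpe] add [mvnk,xbe] -> 4 lines: npgb mvnk xbe cidng
Hunk 6: at line 1 remove [mvnk] add [zqhtg] -> 4 lines: npgb zqhtg xbe cidng
Hunk 7: at line 1 remove [zqhtg] add [ggi,rjr] -> 5 lines: npgb ggi rjr xbe cidng
Final line 2: ggi

Answer: ggi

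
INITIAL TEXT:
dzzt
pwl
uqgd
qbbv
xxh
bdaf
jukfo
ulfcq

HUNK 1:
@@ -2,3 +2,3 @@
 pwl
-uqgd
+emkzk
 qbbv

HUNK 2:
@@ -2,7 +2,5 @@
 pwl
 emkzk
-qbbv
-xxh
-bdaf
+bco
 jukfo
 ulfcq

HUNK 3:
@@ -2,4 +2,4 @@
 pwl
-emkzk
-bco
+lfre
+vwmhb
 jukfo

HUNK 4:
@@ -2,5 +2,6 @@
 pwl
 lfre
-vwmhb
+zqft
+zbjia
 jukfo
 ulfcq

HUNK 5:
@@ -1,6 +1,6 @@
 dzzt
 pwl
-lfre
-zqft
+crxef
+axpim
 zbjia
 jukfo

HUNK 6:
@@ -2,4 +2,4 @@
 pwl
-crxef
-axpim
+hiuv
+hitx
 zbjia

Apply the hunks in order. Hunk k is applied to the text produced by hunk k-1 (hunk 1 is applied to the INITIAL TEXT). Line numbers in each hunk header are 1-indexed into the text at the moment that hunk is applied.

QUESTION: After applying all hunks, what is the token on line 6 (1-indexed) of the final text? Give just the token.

Answer: jukfo

Derivation:
Hunk 1: at line 2 remove [uqgd] add [emkzk] -> 8 lines: dzzt pwl emkzk qbbv xxh bdaf jukfo ulfcq
Hunk 2: at line 2 remove [qbbv,xxh,bdaf] add [bco] -> 6 lines: dzzt pwl emkzk bco jukfo ulfcq
Hunk 3: at line 2 remove [emkzk,bco] add [lfre,vwmhb] -> 6 lines: dzzt pwl lfre vwmhb jukfo ulfcq
Hunk 4: at line 2 remove [vwmhb] add [zqft,zbjia] -> 7 lines: dzzt pwl lfre zqft zbjia jukfo ulfcq
Hunk 5: at line 1 remove [lfre,zqft] add [crxef,axpim] -> 7 lines: dzzt pwl crxef axpim zbjia jukfo ulfcq
Hunk 6: at line 2 remove [crxef,axpim] add [hiuv,hitx] -> 7 lines: dzzt pwl hiuv hitx zbjia jukfo ulfcq
Final line 6: jukfo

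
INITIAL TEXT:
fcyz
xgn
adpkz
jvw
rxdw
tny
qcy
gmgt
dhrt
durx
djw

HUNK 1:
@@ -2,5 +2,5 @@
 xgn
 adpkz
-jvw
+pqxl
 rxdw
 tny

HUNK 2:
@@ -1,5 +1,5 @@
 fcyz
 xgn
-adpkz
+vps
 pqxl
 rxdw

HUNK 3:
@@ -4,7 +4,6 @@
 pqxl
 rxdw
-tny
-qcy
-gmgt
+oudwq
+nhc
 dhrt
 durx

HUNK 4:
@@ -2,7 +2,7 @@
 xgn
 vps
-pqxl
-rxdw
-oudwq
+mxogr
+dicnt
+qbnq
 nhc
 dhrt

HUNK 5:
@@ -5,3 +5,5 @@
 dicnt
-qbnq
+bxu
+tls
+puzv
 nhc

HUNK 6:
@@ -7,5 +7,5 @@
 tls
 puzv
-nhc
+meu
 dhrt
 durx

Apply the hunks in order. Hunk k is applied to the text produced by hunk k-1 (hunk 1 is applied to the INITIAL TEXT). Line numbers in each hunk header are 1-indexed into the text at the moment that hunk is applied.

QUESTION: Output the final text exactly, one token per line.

Hunk 1: at line 2 remove [jvw] add [pqxl] -> 11 lines: fcyz xgn adpkz pqxl rxdw tny qcy gmgt dhrt durx djw
Hunk 2: at line 1 remove [adpkz] add [vps] -> 11 lines: fcyz xgn vps pqxl rxdw tny qcy gmgt dhrt durx djw
Hunk 3: at line 4 remove [tny,qcy,gmgt] add [oudwq,nhc] -> 10 lines: fcyz xgn vps pqxl rxdw oudwq nhc dhrt durx djw
Hunk 4: at line 2 remove [pqxl,rxdw,oudwq] add [mxogr,dicnt,qbnq] -> 10 lines: fcyz xgn vps mxogr dicnt qbnq nhc dhrt durx djw
Hunk 5: at line 5 remove [qbnq] add [bxu,tls,puzv] -> 12 lines: fcyz xgn vps mxogr dicnt bxu tls puzv nhc dhrt durx djw
Hunk 6: at line 7 remove [nhc] add [meu] -> 12 lines: fcyz xgn vps mxogr dicnt bxu tls puzv meu dhrt durx djw

Answer: fcyz
xgn
vps
mxogr
dicnt
bxu
tls
puzv
meu
dhrt
durx
djw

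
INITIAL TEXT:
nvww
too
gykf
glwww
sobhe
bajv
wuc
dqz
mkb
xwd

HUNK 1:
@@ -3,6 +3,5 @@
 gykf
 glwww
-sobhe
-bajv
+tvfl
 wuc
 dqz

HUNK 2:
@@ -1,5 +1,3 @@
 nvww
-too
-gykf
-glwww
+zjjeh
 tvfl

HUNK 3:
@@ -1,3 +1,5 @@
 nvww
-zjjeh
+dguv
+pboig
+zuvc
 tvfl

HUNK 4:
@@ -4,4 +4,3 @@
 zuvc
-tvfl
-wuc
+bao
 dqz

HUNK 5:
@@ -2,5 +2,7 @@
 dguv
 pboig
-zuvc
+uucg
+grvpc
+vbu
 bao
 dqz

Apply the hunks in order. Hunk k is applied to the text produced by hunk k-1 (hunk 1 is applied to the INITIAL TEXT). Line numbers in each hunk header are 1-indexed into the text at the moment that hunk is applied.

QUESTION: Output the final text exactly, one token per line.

Answer: nvww
dguv
pboig
uucg
grvpc
vbu
bao
dqz
mkb
xwd

Derivation:
Hunk 1: at line 3 remove [sobhe,bajv] add [tvfl] -> 9 lines: nvww too gykf glwww tvfl wuc dqz mkb xwd
Hunk 2: at line 1 remove [too,gykf,glwww] add [zjjeh] -> 7 lines: nvww zjjeh tvfl wuc dqz mkb xwd
Hunk 3: at line 1 remove [zjjeh] add [dguv,pboig,zuvc] -> 9 lines: nvww dguv pboig zuvc tvfl wuc dqz mkb xwd
Hunk 4: at line 4 remove [tvfl,wuc] add [bao] -> 8 lines: nvww dguv pboig zuvc bao dqz mkb xwd
Hunk 5: at line 2 remove [zuvc] add [uucg,grvpc,vbu] -> 10 lines: nvww dguv pboig uucg grvpc vbu bao dqz mkb xwd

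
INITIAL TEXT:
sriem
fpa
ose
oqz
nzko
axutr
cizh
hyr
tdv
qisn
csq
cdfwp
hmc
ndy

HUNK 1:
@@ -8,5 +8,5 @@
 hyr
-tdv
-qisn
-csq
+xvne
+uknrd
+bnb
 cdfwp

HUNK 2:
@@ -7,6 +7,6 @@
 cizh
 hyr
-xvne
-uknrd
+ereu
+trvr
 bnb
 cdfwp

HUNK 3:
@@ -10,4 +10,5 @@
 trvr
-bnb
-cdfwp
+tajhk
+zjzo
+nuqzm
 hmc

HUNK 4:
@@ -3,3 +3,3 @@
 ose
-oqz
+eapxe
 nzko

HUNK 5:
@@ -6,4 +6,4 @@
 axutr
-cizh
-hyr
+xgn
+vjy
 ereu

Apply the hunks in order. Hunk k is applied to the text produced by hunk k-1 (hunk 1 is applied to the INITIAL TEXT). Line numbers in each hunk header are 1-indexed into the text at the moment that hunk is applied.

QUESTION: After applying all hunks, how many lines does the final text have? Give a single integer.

Hunk 1: at line 8 remove [tdv,qisn,csq] add [xvne,uknrd,bnb] -> 14 lines: sriem fpa ose oqz nzko axutr cizh hyr xvne uknrd bnb cdfwp hmc ndy
Hunk 2: at line 7 remove [xvne,uknrd] add [ereu,trvr] -> 14 lines: sriem fpa ose oqz nzko axutr cizh hyr ereu trvr bnb cdfwp hmc ndy
Hunk 3: at line 10 remove [bnb,cdfwp] add [tajhk,zjzo,nuqzm] -> 15 lines: sriem fpa ose oqz nzko axutr cizh hyr ereu trvr tajhk zjzo nuqzm hmc ndy
Hunk 4: at line 3 remove [oqz] add [eapxe] -> 15 lines: sriem fpa ose eapxe nzko axutr cizh hyr ereu trvr tajhk zjzo nuqzm hmc ndy
Hunk 5: at line 6 remove [cizh,hyr] add [xgn,vjy] -> 15 lines: sriem fpa ose eapxe nzko axutr xgn vjy ereu trvr tajhk zjzo nuqzm hmc ndy
Final line count: 15

Answer: 15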